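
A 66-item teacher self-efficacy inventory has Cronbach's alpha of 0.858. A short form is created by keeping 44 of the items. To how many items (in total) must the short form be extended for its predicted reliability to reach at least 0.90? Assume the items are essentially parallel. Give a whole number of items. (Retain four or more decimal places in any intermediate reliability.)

99

First, r for the 44-item form: n = 44/66 = 0.6667, so r_44 = 0.6667·0.858/(1 + (0.6667 − 1)·0.858) = 0.8011
Then solve for n' with r_old = 0.8011, r_target = 0.90: n' = 0.90(1 − 0.8011)/[0.8011(1 − 0.90)] = 2.2346
Items = 2.2346 × 44 ≈ 98.32 → 99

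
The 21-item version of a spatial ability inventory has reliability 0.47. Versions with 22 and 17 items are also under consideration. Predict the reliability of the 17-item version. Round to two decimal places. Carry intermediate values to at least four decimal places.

0.42

Only the ratio of lengths matters: n = 17/21 = 0.8095
r_{17} = n·r / (1 + (n − 1)·r) = 0.3805 / 0.9105 ≈ 0.4179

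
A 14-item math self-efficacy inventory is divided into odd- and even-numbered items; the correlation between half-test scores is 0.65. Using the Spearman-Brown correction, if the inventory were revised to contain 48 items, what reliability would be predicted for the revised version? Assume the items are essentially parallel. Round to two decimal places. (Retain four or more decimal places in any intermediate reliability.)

First correct the split-half correlation to full-test reliability: r_full = 2 × 0.65 / (1 + 0.65) ≈ 0.7879
Length factor from 14 to 48 items: n = 48/14 = 3.4286
r_new = n·r_full / (1 + (n − 1)·r_full) = 2.7014 / 2.9135 ≈ 0.9272

0.93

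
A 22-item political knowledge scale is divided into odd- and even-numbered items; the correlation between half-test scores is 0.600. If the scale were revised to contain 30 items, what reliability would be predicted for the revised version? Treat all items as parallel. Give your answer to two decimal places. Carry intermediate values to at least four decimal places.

0.80

First correct the split-half correlation to full-test reliability: r_full = 2 × 0.600 / (1 + 0.600) ≈ 0.7500
Length factor from 22 to 30 items: n = 30/22 = 1.3636
r_new = n·r_full / (1 + (n − 1)·r_full) = 1.0227 / 1.2727 ≈ 0.8036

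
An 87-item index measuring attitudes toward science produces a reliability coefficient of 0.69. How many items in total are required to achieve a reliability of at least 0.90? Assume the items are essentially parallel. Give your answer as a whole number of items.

352

n = 0.90(1 − 0.69) / [0.69(1 − 0.90)]
n = 0.2790 / 0.0690 ≈ 4.0435
So the test needs 4.0435 × 87 ≈ 351.78 items; rounding up, 352.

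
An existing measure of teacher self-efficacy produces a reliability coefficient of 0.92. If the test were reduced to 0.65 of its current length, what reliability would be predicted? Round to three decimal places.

0.882

By Spearman-Brown, r_new = n r / (1 + (n − 1) r).
r_new = (0.65 × 0.92) / (1 + (0.65 − 1) × 0.92)
r_new = 0.5980 / 0.6780 ≈ 0.8820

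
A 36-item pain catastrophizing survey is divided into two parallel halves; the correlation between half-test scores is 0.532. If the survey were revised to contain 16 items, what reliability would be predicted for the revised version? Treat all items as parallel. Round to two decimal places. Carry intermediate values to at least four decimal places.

0.50

Spearman-Brown correction (n = 2): r_full = 2·0.532/(1 + 0.532) = 0.6945
Length factor from 36 to 16 items: n = 16/36 = 0.4444
r_new = n·r_full / (1 + (n − 1)·r_full) = 0.3086 / 0.6141 ≈ 0.5025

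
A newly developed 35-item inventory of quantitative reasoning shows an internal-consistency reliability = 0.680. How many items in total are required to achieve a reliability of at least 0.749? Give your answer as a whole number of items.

50

n = [0.749 × 0.320] / [0.680 × 0.251]
n = 0.239680 / 0.170680 ≈ 1.4043
So the test needs 1.4043 × 35 ≈ 49.15 items; rounding up, 50.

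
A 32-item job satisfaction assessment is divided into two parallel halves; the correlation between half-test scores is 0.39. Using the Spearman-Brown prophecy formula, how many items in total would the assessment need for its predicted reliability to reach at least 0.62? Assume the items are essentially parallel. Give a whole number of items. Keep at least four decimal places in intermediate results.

41

r_full = 2(0.39)/(1 + 0.39) = 0.5612
n = r_tgt(1 − r_full) / [r_full(1 − r_tgt)] = 0.62 × 0.4388 / (0.5612 × 0.38) ≈ 1.2757
Items = 1.2757 × 32 ≈ 40.82 → 41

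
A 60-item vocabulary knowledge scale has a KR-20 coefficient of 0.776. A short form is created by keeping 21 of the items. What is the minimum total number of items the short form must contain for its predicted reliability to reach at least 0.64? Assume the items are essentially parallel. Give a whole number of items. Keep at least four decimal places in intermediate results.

Short-form reliability: n = 21/60 = 0.3500; r_21 = n·r/(1+(n−1)r) ≈ 0.5480
Length factor from the short form to reach 0.64: n' = 0.64(1 − 0.5480) / [0.5480(1 − 0.64)] ≈ 1.4663
Total items = 1.4663 × 21 = 30.79, rounded up to 31.

31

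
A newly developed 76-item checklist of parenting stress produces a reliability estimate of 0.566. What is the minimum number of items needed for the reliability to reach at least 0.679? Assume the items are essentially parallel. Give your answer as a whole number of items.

n = 0.679(1 − 0.566) / [0.566(1 − 0.679)]
  = 0.294686 / 0.181686 = 1.6220
1.6220 × 76 = 123.27 → 124 items

124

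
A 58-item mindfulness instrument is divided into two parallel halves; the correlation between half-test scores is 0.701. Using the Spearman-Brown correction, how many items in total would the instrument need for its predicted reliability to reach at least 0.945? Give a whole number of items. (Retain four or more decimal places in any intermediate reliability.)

r_full = 2(0.701)/(1 + 0.701) = 0.8242
Solve Spearman-Brown for n: n = 0.945(1 − 0.8242) / [0.8242(1 − 0.945)] = 3.6648
Items = 3.6648 × 58 ≈ 212.56 → 213

213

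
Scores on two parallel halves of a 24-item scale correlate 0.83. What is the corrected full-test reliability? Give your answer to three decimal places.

Apply the Spearman-Brown correction with n = 2:
r_full = 2r_hh / (1 + r_hh) = 2 × 0.83 / (1 + 0.83)
       = 1.6600 / 1.8300 = 0.9071

0.907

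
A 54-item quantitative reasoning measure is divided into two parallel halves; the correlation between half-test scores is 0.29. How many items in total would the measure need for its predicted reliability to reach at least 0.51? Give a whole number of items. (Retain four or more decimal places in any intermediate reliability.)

69

r_full = 2(0.29)/(1 + 0.29) = 0.4496
Solve Spearman-Brown for n: n = 0.51(1 − 0.4496) / [0.4496(1 − 0.51)] = 1.2742
Required items = 1.2742 × 54 = 68.81, so 69 items.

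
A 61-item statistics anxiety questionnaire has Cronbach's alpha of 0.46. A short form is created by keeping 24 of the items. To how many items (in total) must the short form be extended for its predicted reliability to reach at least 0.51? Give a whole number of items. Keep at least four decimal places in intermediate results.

First, r for the 24-item form: n = 24/61 = 0.3934, so r_24 = 0.3934·0.46/(1 + (0.3934 − 1)·0.46) = 0.2510
Then solve for n' with r_old = 0.2510, r_target = 0.51: n' = 0.51(1 − 0.2510)/[0.2510(1 − 0.51)] = 3.1059
Total items = 3.1059 × 24 = 74.54, rounded up to 75.

75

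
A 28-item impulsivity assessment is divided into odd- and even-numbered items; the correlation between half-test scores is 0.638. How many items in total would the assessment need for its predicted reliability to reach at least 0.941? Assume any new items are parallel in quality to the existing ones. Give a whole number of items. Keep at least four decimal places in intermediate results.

127

Corrected full-test reliability: r_full = 2 × 0.638 / (1 + 0.638) ≈ 0.7790
n = r_tgt(1 − r_full) / [r_full(1 − r_tgt)] = 0.941 × 0.2210 / (0.7790 × 0.059) ≈ 4.5247
Items = 4.5247 × 28 ≈ 126.69 → 127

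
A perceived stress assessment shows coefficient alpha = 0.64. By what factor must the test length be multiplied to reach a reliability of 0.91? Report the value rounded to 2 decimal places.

5.69

Spearman-Brown solved for the length factor n:
n = r*(1 − r) / [ r (1 − r*) ]
n = 0.91(1 − 0.64) / [0.64(1 − 0.91)]
n = 0.3276 / 0.0576 ≈ 5.6875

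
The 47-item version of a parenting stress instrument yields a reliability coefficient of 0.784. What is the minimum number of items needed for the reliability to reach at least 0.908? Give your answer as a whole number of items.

128

Rearranging the Spearman-Brown formula for n,
n = r_target (1 − r_old) / [ r_old (1 − r_target) ]
n = [0.908 × 0.216] / [0.784 × 0.092]
n = 0.196128 / 0.072128 ≈ 2.7192
Items needed = n × 47 = 2.7192 × 47 ≈ 127.80 → round up to 128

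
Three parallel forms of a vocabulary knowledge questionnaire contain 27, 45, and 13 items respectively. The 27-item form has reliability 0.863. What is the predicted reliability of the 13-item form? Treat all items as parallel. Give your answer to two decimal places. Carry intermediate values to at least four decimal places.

Only the ratio of lengths matters: n = 13/27 = 0.4815
r_{13} = n·r / (1 + (n − 1)·r) = 0.4155 / 0.5525 ≈ 0.7520

0.75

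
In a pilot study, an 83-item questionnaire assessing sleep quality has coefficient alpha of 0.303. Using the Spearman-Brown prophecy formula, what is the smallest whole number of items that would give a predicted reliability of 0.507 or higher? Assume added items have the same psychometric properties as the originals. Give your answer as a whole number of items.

197

n = [0.507 × 0.697] / [0.303 × 0.493]
n = 0.353379 / 0.149379 ≈ 2.3657
2.3657 × 83 = 196.35 → 197 items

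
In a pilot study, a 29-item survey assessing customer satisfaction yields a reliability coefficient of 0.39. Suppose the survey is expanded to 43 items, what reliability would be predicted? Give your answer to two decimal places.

Length ratio n = 43/29 = 1.4828
Apply the Spearman-Brown prophecy formula, r' = nr / [1 + (n − 1)r]:
r_new = 1.4828·0.39 / [1 + (1.4828 − 1)·0.39]
r_new = 0.5783 / 1.1883 ≈ 0.4867

0.49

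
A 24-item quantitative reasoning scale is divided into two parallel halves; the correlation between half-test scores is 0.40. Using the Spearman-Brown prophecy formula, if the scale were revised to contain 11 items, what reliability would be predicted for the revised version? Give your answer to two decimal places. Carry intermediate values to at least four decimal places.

0.38

First correct the split-half correlation to full-test reliability: r_full = 2 × 0.40 / (1 + 0.40) ≈ 0.5714
Length factor from 24 to 11 items: n = 11/24 = 0.4583
r_new = n·r_full / (1 + (n − 1)·r_full) = 0.2619 / 0.6905 ≈ 0.3793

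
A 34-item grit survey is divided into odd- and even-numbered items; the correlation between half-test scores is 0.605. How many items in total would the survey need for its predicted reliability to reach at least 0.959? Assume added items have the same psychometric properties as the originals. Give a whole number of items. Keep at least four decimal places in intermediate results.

r_full = 2(0.605)/(1 + 0.605) = 0.7539
Solve Spearman-Brown for n: n = 0.959(1 − 0.7539) / [0.7539(1 − 0.959)] = 7.6354
Items = 7.6354 × 34 ≈ 259.60 → 260

260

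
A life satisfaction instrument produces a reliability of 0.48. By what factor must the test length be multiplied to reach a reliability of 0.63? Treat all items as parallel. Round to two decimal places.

n = 0.63(1 − 0.48) / [0.48(1 − 0.63)]
  = 0.3276 / 0.1776 = 1.8446

1.84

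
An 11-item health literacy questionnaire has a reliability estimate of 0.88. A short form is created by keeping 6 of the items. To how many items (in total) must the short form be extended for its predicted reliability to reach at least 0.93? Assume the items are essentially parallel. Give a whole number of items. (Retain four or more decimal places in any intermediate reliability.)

First, r for the 6-item form: n = 6/11 = 0.5455, so r_6 = 0.5455·0.88/(1 + (0.5455 − 1)·0.88) = 0.8000
Length factor from the short form to reach 0.93: n' = 0.93(1 − 0.8000) / [0.8000(1 − 0.93)] ≈ 3.3214
Items = 3.3214 × 6 ≈ 19.93 → 20

20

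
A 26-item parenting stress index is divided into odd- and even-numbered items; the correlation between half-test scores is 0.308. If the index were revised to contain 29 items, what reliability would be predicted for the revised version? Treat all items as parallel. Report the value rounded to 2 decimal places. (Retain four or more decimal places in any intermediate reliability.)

Full-test reliability from the split-half r: r_full = 2(0.308)/(1 + 0.308) = 0.4709
Then adjust to 29 items: n = 29/26 = 1.1154
r_new = n·r_full / (1 + (n − 1)·r_full) = 0.5252 / 1.0543 ≈ 0.4982

0.50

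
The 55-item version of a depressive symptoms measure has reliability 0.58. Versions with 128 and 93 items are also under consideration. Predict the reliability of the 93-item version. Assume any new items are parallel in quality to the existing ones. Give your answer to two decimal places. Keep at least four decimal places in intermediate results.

0.70

The 128-item form is not needed; work directly from the 55-item form with n = 93/55 = 1.6909.
r_{93} = n·r / (1 + (n − 1)·r) = 0.9807 / 1.4007 ≈ 0.7001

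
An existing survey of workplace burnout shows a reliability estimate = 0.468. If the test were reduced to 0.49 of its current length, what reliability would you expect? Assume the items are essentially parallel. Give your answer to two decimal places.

0.30

Apply the Spearman-Brown prophecy formula, r' = nr / [1 + (n − 1)r]:
r_new = 0.49·0.468 / [1 + (0.49 − 1)·0.468]
r_new = 0.2293 / 0.7613 ≈ 0.3012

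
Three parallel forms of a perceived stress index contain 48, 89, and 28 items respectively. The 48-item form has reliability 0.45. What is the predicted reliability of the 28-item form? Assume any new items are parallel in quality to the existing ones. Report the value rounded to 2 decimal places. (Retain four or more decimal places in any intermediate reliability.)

0.32

Only the ratio of lengths matters: n = 28/48 = 0.5833
r_{28} = n·r / (1 + (n − 1)·r) = 0.2625 / 0.8125 ≈ 0.3231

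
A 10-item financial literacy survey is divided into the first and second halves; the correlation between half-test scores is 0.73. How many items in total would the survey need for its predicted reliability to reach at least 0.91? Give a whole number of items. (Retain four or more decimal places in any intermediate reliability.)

r_full = 2(0.73)/(1 + 0.73) = 0.8439
Solve Spearman-Brown for n: n = 0.91(1 − 0.8439) / [0.8439(1 − 0.91)] = 1.8703
Required items = 1.8703 × 10 = 18.70, so 19 items.

19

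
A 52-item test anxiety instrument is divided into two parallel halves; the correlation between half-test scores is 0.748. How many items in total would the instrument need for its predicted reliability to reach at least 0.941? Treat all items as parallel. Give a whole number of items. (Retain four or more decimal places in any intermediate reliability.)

140

Corrected full-test reliability: r_full = 2 × 0.748 / (1 + 0.748) ≈ 0.8558
Solve Spearman-Brown for n: n = 0.941(1 − 0.8558) / [0.8558(1 − 0.941)] = 2.6874
Items = 2.6874 × 52 ≈ 139.74 → 140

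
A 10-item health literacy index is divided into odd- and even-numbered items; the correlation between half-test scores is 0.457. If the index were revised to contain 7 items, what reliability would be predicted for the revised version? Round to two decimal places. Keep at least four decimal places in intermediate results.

Full-test reliability from the split-half r: r_full = 2(0.457)/(1 + 0.457) = 0.6273
Length factor from 10 to 7 items: n = 7/10 = 0.7000
r_new = n·r_full / (1 + (n − 1)·r_full) = 0.4391 / 0.8118 ≈ 0.5409

0.54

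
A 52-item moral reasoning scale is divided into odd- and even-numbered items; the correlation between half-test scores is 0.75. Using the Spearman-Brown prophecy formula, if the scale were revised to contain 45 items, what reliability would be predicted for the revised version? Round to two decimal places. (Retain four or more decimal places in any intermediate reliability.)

Full-test reliability from the split-half r: r_full = 2(0.75)/(1 + 0.75) = 0.8571
Then adjust to 45 items: n = 45/52 = 0.8654
r_new = n·r_full / (1 + (n − 1)·r_full) = 0.7417 / 0.8846 ≈ 0.8385

0.84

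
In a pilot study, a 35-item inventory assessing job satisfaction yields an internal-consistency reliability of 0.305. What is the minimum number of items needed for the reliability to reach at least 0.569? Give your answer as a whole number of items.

106

Rearranging the Spearman-Brown formula for n,
n = r_target (1 − r_old) / [ r_old (1 − r_target) ]
n = 0.569(1 − 0.305) / [0.305(1 − 0.569)]
n = 0.395455 / 0.131455 ≈ 3.0083
3.0083 × 35 = 105.29 → 106 items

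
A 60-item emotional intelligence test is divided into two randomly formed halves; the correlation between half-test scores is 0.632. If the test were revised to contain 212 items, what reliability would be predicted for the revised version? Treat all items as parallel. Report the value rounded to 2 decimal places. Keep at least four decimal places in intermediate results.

0.92

Spearman-Brown correction (n = 2): r_full = 2·0.632/(1 + 0.632) = 0.7745
Length factor from 60 to 212 items: n = 212/60 = 3.5333
r_new = n·r_full / (1 + (n − 1)·r_full) = 2.7365 / 2.9620 ≈ 0.9239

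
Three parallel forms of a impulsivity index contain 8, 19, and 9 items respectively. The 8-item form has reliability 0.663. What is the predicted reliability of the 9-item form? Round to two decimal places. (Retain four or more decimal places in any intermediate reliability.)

0.69

Only the ratio of lengths matters: n = 9/8 = 1.1250
r_{9} = n·r / (1 + (n − 1)·r) = 0.7459 / 1.0829 ≈ 0.6888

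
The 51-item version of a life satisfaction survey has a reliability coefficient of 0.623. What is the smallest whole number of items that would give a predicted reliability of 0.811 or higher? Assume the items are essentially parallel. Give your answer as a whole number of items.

Spearman-Brown solved for the length factor n:
n = r*(1 − r) / [ r (1 − r*) ]
n = [0.811 × 0.377] / [0.623 × 0.189]
  = 0.305747 / 0.117747 = 2.5966
Items needed = n × 51 = 2.5966 × 51 ≈ 132.43 → round up to 133

133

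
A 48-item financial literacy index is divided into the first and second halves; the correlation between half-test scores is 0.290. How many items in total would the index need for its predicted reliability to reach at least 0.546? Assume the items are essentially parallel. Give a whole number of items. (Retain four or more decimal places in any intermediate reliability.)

r_full = 2(0.290)/(1 + 0.290) = 0.4496
n = r_tgt(1 − r_full) / [r_full(1 − r_tgt)] = 0.546 × 0.5504 / (0.4496 × 0.454) ≈ 1.4723
Required items = 1.4723 × 48 = 70.67, so 71 items.

71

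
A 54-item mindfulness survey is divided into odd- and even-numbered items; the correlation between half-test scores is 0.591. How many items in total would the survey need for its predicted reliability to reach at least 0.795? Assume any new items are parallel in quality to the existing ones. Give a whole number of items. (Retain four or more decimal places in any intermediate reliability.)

r_full = 2(0.591)/(1 + 0.591) = 0.7429
Solve Spearman-Brown for n: n = 0.795(1 − 0.7429) / [0.7429(1 − 0.795)] = 1.3421
Items = 1.3421 × 54 ≈ 72.47 → 73

73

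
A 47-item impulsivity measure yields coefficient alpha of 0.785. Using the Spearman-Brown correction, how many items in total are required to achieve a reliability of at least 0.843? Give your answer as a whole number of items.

70

Invert Spearman-Brown to solve for n:
n = r*(1 − r) / [ r (1 − r*) ]
n = 0.843(1 − 0.785) / [0.785(1 − 0.843)]
n = 0.181245 / 0.123245 ≈ 1.4706
So the test needs 1.4706 × 47 ≈ 69.12 items; rounding up, 70.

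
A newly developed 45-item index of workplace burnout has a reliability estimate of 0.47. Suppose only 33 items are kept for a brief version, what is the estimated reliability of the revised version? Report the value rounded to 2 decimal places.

0.39

Length ratio n = 33/45 = 0.7333
r_new = 0.7333·0.47 / [1 + (0.7333 − 1)·0.47]
r_new = 0.3447 / 0.8747 ≈ 0.3941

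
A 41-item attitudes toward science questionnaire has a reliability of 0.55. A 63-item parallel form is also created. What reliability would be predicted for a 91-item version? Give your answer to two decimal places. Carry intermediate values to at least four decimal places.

The 63-item form is not needed; work directly from the 41-item form with n = 91/41 = 2.2195.
r_{91} = n·r / (1 + (n − 1)·r) = 1.2207 / 1.6707 ≈ 0.7307

0.73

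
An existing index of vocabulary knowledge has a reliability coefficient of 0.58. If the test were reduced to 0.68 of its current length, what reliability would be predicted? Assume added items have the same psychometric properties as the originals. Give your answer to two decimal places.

r_new = 0.68·0.58 / [1 + (0.68 − 1)·0.58]
     = 0.3944 / 0.8144 = 0.4843

0.48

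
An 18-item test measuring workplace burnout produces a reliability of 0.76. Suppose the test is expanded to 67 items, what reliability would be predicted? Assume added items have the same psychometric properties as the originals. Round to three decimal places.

0.922

n = 67/18 = 3.7222
Spearman-Brown: r_new = n·r / (1 + (n − 1)·r)
r_new = (3.7222 × 0.76) / (1 + (3.7222 − 1) × 0.76)
     = 2.8289 / 3.0689 = 0.9218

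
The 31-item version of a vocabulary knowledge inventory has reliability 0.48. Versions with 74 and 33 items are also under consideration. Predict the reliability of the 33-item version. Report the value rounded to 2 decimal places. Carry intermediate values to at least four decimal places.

0.50

Only the ratio of lengths matters: n = 33/31 = 1.0645
r_{33} = n·r / (1 + (n − 1)·r) = 0.5110 / 1.0310 ≈ 0.4956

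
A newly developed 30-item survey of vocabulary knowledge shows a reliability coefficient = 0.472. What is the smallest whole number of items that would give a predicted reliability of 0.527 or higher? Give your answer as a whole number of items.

38

Invert Spearman-Brown to solve for n:
n = r_target (1 − r_old) / [ r_old (1 − r_target) ]
n = 0.527(1 − 0.472) / [0.472(1 − 0.527)]
n = 0.278256 / 0.223256 ≈ 1.2464
Items needed = n × 30 = 1.2464 × 30 ≈ 37.39 → round up to 38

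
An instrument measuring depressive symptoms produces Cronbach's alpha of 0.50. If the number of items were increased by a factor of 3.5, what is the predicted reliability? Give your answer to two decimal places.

0.78

r_new = (3.5 × 0.50) / (1 + (3.5 − 1) × 0.50)
     = 1.7500 / 2.2500 = 0.7778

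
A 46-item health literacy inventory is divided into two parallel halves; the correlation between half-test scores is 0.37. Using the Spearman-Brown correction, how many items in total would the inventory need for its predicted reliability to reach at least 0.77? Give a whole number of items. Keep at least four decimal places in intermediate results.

r_full = 2(0.37)/(1 + 0.37) = 0.5401
Solve Spearman-Brown for n: n = 0.77(1 − 0.5401) / [0.5401(1 − 0.77)] = 2.8507
Required items = 2.8507 × 46 = 131.13, so 132 items.

132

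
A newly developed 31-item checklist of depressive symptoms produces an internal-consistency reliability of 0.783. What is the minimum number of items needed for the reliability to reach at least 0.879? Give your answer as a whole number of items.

63

Invert Spearman-Brown to solve for n:
n = r_target (1 − r_old) / [ r_old (1 − r_target) ]
n = [0.879 × 0.217] / [0.783 × 0.121]
  = 0.190743 / 0.094743 = 2.0133
So the test needs 2.0133 × 31 ≈ 62.41 items; rounding up, 63.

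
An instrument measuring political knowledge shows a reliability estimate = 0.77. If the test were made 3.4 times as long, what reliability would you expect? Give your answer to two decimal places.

r_new = 3.4·0.77 / [1 + (3.4 − 1)·0.77]
     = 2.6180 / 2.8480 = 0.9192

0.92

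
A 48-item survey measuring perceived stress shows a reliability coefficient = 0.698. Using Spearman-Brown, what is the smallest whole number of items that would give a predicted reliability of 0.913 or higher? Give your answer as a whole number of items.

218

Spearman-Brown solved for the length factor n:
n = r*(1 − r) / [ r (1 − r*) ]
n = [0.913 × 0.302] / [0.698 × 0.087]
n = 0.275726 / 0.060726 ≈ 4.5405
4.5405 × 48 = 217.94 → 218 items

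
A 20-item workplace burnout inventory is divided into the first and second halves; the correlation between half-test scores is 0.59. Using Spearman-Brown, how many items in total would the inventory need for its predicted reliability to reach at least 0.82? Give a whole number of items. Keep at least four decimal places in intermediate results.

r_full = 2(0.59)/(1 + 0.59) = 0.7421
Solve Spearman-Brown for n: n = 0.82(1 − 0.7421) / [0.7421(1 − 0.82)] = 1.5832
Items = 1.5832 × 20 ≈ 31.66 → 32

32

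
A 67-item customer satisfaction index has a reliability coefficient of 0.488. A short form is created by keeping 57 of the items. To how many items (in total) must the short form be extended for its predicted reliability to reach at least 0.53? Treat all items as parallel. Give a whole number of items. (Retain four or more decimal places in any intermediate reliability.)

Short-form reliability: n = 57/67 = 0.8507; r_57 = n·r/(1+(n−1)r) ≈ 0.4478
Then solve for n' with r_old = 0.4478, r_target = 0.53: n' = 0.53(1 − 0.4478)/[0.4478(1 − 0.53)] = 1.3906
Total items = 1.3906 × 57 = 79.26, rounded up to 80.

80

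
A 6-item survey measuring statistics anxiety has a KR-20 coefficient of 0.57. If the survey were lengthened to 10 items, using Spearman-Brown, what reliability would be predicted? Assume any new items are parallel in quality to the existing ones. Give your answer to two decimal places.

Length ratio n = 10/6 = 1.6667
Apply the Spearman-Brown prophecy formula, r' = nr / [1 + (n − 1)r]:
r_new = (1.6667 × 0.57) / (1 + (1.6667 − 1) × 0.57)
     = 0.9500 / 1.3800 = 0.6884

0.69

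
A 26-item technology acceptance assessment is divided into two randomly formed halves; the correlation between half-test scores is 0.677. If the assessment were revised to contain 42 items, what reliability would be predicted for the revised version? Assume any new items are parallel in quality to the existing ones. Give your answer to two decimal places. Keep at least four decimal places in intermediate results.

0.87

Spearman-Brown correction (n = 2): r_full = 2·0.677/(1 + 0.677) = 0.8074
Then adjust to 42 items: n = 42/26 = 1.6154
r_new = n·r_full / (1 + (n − 1)·r_full) = 1.3043 / 1.4969 ≈ 0.8713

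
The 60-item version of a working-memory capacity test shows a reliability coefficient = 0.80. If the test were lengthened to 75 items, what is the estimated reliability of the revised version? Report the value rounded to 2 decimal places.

The new length is 75/60 = 1.25 times the old.
Apply the Spearman-Brown prophecy formula, r' = nr / [1 + (n − 1)r]:
r_new = (1.25 × 0.80) / (1 + (1.25 − 1) × 0.80)
     = 1.0000 / 1.2000 = 0.8333

0.83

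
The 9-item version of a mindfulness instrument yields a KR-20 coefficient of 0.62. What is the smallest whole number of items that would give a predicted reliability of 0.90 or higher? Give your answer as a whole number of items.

Invert Spearman-Brown to solve for n:
n = r*(1 − r) / [ r (1 − r*) ]
n = [0.90 × 0.38] / [0.62 × 0.10]
n = 0.3420 / 0.0620 ≈ 5.5161
Items needed = n × 9 = 5.5161 × 9 ≈ 49.64 → round up to 50

50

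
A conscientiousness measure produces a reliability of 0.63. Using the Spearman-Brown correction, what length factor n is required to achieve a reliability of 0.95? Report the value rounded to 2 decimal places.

11.16

Invert Spearman-Brown to solve for n:
n = r*(1 − r) / [ r (1 − r*) ]
n = 0.95(1 − 0.63) / [0.63(1 − 0.95)]
n = 0.3515 / 0.0315 ≈ 11.1587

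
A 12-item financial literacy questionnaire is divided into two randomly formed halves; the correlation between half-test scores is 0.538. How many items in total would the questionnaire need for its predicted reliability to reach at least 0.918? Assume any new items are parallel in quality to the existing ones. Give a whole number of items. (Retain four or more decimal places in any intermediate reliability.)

58

Corrected full-test reliability: r_full = 2 × 0.538 / (1 + 0.538) ≈ 0.6996
Solve Spearman-Brown for n: n = 0.918(1 − 0.6996) / [0.6996(1 − 0.918)] = 4.8071
Items = 4.8071 × 12 ≈ 57.69 → 58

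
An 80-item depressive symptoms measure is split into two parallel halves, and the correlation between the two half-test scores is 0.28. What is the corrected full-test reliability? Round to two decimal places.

r_full = 2(0.28) / (1 + 0.28)
r_full = 0.5600 / 1.2800 ≈ 0.4375

0.44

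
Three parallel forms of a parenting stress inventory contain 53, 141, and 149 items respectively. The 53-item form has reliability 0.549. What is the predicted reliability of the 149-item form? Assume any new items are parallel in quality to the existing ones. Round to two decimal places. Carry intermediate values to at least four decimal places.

0.77

Only the ratio of lengths matters: n = 149/53 = 2.8113
r_{149} = n·r / (1 + (n − 1)·r) = 1.5434 / 1.9944 ≈ 0.7739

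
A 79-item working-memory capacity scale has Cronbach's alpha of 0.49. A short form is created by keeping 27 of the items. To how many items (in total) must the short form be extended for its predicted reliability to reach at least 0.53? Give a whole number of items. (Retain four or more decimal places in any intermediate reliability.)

93

First, r for the 27-item form: n = 27/79 = 0.3418, so r_27 = 0.3418·0.49/(1 + (0.3418 − 1)·0.49) = 0.2472
Then solve for n' with r_old = 0.2472, r_target = 0.53: n' = 0.53(1 − 0.2472)/[0.2472(1 − 0.53)] = 3.4341
Items = 3.4341 × 27 ≈ 92.72 → 93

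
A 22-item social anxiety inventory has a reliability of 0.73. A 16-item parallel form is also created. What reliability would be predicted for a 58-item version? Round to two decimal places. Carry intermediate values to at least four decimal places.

The 16-item form is not needed; work directly from the 22-item form with n = 58/22 = 2.6364.
r_{58} = n·r / (1 + (n − 1)·r) = 1.9246 / 2.1946 ≈ 0.8770

0.88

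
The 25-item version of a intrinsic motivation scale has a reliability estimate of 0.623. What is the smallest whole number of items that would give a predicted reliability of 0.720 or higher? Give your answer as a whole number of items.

Spearman-Brown solved for the length factor n:
n = r*(1 − r) / [ r (1 − r*) ]
n = [0.720 × 0.377] / [0.623 × 0.280]
n = 0.271440 / 0.174440 ≈ 1.5561
1.5561 × 25 = 38.90 → 39 items

39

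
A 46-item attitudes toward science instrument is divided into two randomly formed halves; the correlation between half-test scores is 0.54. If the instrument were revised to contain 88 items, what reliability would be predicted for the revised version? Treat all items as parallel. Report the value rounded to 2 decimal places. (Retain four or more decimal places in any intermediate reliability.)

0.82

First correct the split-half correlation to full-test reliability: r_full = 2 × 0.54 / (1 + 0.54) ≈ 0.7013
Then adjust to 88 items: n = 88/46 = 1.9130
r_new = n·r_full / (1 + (n − 1)·r_full) = 1.3416 / 1.6403 ≈ 0.8179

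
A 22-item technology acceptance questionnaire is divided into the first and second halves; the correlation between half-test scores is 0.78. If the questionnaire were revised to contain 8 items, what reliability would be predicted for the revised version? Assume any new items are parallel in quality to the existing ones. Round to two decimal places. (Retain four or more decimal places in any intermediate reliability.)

Spearman-Brown correction (n = 2): r_full = 2·0.78/(1 + 0.78) = 0.8764
Then adjust to 8 items: n = 8/22 = 0.3636
r_new = n·r_full / (1 + (n − 1)·r_full) = 0.3187 / 0.4423 ≈ 0.7206

0.72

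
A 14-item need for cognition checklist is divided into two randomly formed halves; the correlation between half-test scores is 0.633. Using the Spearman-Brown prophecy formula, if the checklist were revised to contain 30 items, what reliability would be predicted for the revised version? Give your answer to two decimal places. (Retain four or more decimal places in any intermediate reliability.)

0.88

First correct the split-half correlation to full-test reliability: r_full = 2 × 0.633 / (1 + 0.633) ≈ 0.7753
Length factor from 14 to 30 items: n = 30/14 = 2.1429
r_new = n·r_full / (1 + (n − 1)·r_full) = 1.6614 / 1.8861 ≈ 0.8809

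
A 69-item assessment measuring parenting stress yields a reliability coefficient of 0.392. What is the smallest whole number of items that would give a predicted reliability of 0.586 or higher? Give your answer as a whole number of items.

Invert Spearman-Brown to solve for n:
n = r*(1 − r) / [ r (1 − r*) ]
n = 0.586 × (1 − 0.392) / [ 0.392 × (1 − 0.586) ]
n = 0.356288 / 0.162288 ≈ 2.1954
So the test needs 2.1954 × 69 ≈ 151.48 items; rounding up, 152.

152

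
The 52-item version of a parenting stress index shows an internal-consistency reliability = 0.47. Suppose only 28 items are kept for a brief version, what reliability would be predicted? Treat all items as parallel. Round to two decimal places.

n = 28/52 = 0.5385
r_new = 0.5385·0.47 / [1 + (0.5385 − 1)·0.47]
     = 0.2531 / 0.7831 = 0.3232

0.32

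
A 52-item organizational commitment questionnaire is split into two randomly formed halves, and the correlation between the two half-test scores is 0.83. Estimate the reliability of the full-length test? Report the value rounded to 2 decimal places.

0.91

Each half is half the length of the full test, so the full test is n = 2 times a half.
r_full = 2r_hh / (1 + r_hh) = 2 × 0.83 / (1 + 0.83)
       = 1.6600 / 1.8300 = 0.9071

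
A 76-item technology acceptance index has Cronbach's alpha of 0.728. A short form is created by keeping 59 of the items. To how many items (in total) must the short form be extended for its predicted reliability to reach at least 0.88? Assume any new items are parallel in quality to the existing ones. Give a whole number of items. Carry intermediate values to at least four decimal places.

209

Short-form reliability: n = 59/76 = 0.7763; r_59 = n·r/(1+(n−1)r) ≈ 0.6751
Then solve for n' with r_old = 0.6751, r_target = 0.88: n' = 0.88(1 − 0.6751)/[0.6751(1 − 0.88)] = 3.5293
Total items = 3.5293 × 59 = 208.23, rounded up to 209.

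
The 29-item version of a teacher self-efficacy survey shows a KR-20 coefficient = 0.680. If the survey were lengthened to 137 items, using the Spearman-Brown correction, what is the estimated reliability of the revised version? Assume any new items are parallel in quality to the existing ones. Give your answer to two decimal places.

0.91

The new length is 137/29 = 4.7241 times the old.
By Spearman-Brown, r_new = n r / (1 + (n − 1) r).
r_new = (4.7241 × 0.680) / (1 + (4.7241 − 1) × 0.680)
r_new = 3.2124 / 3.5324 ≈ 0.9094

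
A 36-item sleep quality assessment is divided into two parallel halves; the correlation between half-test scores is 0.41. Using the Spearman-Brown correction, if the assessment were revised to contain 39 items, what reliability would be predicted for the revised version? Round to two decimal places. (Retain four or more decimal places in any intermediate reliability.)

0.60

First correct the split-half correlation to full-test reliability: r_full = 2 × 0.41 / (1 + 0.41) ≈ 0.5816
Then adjust to 39 items: n = 39/36 = 1.0833
r_new = n·r_full / (1 + (n − 1)·r_full) = 0.6300 / 1.0484 ≈ 0.6009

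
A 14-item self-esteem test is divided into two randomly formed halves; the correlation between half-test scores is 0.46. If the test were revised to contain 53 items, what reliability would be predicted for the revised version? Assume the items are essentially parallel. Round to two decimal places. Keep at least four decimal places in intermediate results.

First correct the split-half correlation to full-test reliability: r_full = 2 × 0.46 / (1 + 0.46) ≈ 0.6301
Length factor from 14 to 53 items: n = 53/14 = 3.7857
r_new = n·r_full / (1 + (n − 1)·r_full) = 2.3854 / 2.7553 ≈ 0.8657

0.87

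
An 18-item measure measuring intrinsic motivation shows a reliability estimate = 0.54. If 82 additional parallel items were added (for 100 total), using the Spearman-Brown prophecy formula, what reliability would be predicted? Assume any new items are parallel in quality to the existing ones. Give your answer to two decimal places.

0.87

Length ratio n = 100/18 = 5.5556
r_new = (5.5556 × 0.54) / (1 + (5.5556 − 1) × 0.54)
     = 3.0000 / 3.4600 = 0.8671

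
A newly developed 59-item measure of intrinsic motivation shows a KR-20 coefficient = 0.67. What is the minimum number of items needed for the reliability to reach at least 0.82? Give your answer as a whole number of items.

133

n = [0.82 × 0.33] / [0.67 × 0.18]
  = 0.2706 / 0.1206 = 2.2438
2.2438 × 59 = 132.38 → 133 items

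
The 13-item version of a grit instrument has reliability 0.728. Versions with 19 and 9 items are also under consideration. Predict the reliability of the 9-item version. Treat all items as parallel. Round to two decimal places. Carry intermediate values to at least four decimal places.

0.65

The 19-item form is not needed; work directly from the 13-item form with n = 9/13 = 0.6923.
r_{9} = n·r / (1 + (n − 1)·r) = 0.5040 / 0.7760 ≈ 0.6495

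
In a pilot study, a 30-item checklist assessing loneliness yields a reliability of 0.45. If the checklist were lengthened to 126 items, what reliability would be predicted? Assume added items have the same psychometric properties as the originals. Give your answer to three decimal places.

n = 126/30 = 4.2
r_new = 4.2·0.45 / [1 + (4.2 − 1)·0.45]
     = 1.8900 / 2.4400 = 0.7746

0.775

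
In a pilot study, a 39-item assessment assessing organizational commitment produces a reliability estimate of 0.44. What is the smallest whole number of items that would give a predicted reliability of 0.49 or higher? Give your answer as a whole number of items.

Rearranging the Spearman-Brown formula for n,
n = r*(1 − r) / [ r (1 − r*) ]
n = [0.49 × 0.56] / [0.44 × 0.51]
n = 0.2744 / 0.2244 ≈ 1.2228
1.2228 × 39 = 47.69 → 48 items

48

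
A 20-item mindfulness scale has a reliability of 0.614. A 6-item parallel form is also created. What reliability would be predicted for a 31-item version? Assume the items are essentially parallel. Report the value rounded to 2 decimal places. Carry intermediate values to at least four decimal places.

0.71

Only the ratio of lengths matters: n = 31/20 = 1.5500
r_{31} = n·r / (1 + (n − 1)·r) = 0.9517 / 1.3377 ≈ 0.7114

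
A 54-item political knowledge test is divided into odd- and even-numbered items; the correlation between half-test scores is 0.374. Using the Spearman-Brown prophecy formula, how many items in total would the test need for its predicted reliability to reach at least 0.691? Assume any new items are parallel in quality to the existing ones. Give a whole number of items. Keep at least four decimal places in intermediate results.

Corrected full-test reliability: r_full = 2 × 0.374 / (1 + 0.374) ≈ 0.5444
n = r_tgt(1 − r_full) / [r_full(1 − r_tgt)] = 0.691 × 0.4556 / (0.5444 × 0.309) ≈ 1.8715
Items = 1.8715 × 54 ≈ 101.06 → 102

102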